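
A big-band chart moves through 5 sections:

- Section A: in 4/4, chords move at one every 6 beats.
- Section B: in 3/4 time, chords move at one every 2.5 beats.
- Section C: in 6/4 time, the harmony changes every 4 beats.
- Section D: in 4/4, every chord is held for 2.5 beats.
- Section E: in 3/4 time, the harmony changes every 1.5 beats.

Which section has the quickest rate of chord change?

A: 4 beats/bar ÷ 6 beats/chord = 2/3 chords/bar.
B: 3 beats/bar ÷ 2.5 beats/chord = 1.2 chords/bar.
C: 6 beats/bar ÷ 4 beats/chord = 1.5 chords/bar.
D: 4 beats/bar ÷ 2.5 beats/chord = 1.6 chords/bar.
E: 3 beats/bar ÷ 1.5 beats/chord = 2 chords/bar.
Fastest is E at 2 chords/bar.

Section E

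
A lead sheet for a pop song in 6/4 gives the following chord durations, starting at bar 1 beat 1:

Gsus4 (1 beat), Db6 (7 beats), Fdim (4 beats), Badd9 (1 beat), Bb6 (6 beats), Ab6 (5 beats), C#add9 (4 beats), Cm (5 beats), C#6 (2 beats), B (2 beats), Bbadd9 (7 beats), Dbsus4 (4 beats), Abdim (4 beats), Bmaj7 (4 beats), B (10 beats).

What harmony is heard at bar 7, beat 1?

Beat 1 of bar 7 is beat (7−1)×6 + 1 = 37 overall.
Running totals: Gsus4 ends at 1, Db6 ends at 8, Fdim ends at 12, Badd9 ends at 13, Bb6 ends at 19, Ab6 ends at 24, C#add9 ends at 28, Cm ends at 33, C#6 ends at 35, B ends at 37.
Beat 37 falls within B.

B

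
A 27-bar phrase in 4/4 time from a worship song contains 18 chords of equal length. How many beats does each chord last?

27 bars × 4 beats/bar = 108 beats total.
108 beats ÷ 18 chords = 6 beats per chord.

6 beats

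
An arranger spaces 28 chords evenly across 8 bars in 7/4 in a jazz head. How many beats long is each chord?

2 beats

8 bars × 7 beats/bar = 56 beats total.
56 beats ÷ 28 chords = 2 beats per chord.
(That is a half note.)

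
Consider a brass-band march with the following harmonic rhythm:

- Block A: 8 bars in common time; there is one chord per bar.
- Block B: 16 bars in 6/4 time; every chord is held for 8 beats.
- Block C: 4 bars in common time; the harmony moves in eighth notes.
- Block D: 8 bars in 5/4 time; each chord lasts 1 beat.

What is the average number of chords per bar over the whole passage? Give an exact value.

23/9 chords per bar

A: 8 × 4 = 32 beats ÷ 4 = 8 chords.
B: 16 × 6 = 96 beats ÷ 8 = 12 chords.
C: 4 × 4 = 16 beats ÷ 0.5 = 32 chords.
D: 8 × 5 = 40 beats ÷ 1 = 40 chords.
Overall: 92 chords over 36 bars → 92/36 = 23/9 chords per bar.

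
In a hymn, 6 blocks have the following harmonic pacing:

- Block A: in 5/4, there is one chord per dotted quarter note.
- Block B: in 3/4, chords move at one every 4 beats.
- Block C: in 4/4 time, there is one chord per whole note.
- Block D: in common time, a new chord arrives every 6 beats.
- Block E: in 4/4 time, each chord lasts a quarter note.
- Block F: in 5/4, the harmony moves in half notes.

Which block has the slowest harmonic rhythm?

Block D

A: each chord is 1.5 beats in 5/4, so 10/3 per bar.
B: each chord is 4 beats in 3/4, so 0.75 per bar.
C: each chord is 4 beats in 4/4, so 1 per bar.
D: each chord is 6 beats in 4/4, so 2/3 per bar.
E: each chord is 1 beat in 4/4, so 4 per bar.
F: each chord is 2 beats in 5/4, so 2.5 per bar.
Slowest is D at 2/3 chords/bar.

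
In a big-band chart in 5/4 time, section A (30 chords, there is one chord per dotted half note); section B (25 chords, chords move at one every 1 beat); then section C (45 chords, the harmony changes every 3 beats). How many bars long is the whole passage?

50 bars

A: 30 × 3 = 90 beats = 18 bars.
B: 25 × 1 = 25 beats = 5 bars.
C: 45 × 3 = 135 beats = 27 bars.
Total: 18 + 5 + 27 = 50 bars.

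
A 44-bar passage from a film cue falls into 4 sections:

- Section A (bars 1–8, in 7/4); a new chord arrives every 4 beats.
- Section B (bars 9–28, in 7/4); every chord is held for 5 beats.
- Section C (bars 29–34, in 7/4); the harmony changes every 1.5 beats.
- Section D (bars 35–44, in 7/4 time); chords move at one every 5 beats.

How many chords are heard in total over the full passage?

A: 8·7 = 56 beats, 56/4 = 14 chords.
B: 20·7 = 140 beats, 140/5 = 28 chords.
C: 6·7 = 42 beats, 42/1.5 = 28 chords.
D: 10·7 = 70 beats, 70/5 = 14 chords.
Total: 14 + 28 + 28 + 14 = 84.

84 chords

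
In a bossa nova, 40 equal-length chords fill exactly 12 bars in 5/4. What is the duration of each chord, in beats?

12 bars × 5 beats/bar = 60 beats total.
60 beats ÷ 40 chords = 1.5 beats per chord.
(That is a dotted quarter note.)

1.5 beats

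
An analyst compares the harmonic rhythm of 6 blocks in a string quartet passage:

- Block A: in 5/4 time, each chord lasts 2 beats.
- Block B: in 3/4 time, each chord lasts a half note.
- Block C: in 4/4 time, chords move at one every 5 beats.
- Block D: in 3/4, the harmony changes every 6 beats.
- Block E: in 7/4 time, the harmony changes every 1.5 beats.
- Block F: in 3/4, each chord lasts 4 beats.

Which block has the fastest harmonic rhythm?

A: 5/2 = 2.5 chords/bar.
B: 3/2 = 1.5 chords/bar.
C: 4/5 = 0.8 chords/bar.
D: 3/6 = 0.5 chords/bar.
E: 7/1.5 = 14/3 chords/bar.
F: 3/4 = 0.75 chords/bar.
Fastest is E at 14/3 chords/bar.

Block E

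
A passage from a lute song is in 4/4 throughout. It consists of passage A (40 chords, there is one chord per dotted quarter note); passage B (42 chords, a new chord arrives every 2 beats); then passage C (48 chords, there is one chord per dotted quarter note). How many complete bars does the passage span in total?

54 bars

A: 40 × 1.5 = 60 beats = 15 bars.
B: 42 × 2 = 84 beats = 21 bars.
C: 48 × 1.5 = 72 beats = 18 bars.
Total: 15 + 21 + 18 = 54 bars.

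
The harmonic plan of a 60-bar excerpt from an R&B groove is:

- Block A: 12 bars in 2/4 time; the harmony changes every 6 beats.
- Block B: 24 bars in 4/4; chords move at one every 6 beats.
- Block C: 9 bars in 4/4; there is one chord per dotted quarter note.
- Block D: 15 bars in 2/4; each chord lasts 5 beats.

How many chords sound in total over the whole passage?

A: 12 bars × 2 beats = 24 beats; 6 beats/chord → 4 chords.
B: 24 bars × 4 beats = 96 beats; 6 beats/chord → 16 chords.
C: 9 bars × 4 beats = 36 beats; 1.5 beats/chord → 24 chords.
D: 15 bars × 2 beats = 30 beats; 5 beats/chord → 6 chords.
Total: 4 + 16 + 24 + 6 = 50.

50 chords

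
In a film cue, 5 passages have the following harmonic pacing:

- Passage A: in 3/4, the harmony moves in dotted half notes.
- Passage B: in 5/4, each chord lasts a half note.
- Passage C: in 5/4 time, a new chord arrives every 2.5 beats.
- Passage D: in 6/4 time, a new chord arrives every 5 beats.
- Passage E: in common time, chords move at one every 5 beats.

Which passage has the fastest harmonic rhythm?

A: 3 beats/bar ÷ 3 beats/chord = 1 chord/bar.
B: 5 beats/bar ÷ 2 beats/chord = 2.5 chords/bar.
C: 5 beats/bar ÷ 2.5 beats/chord = 2 chords/bar.
D: 6 beats/bar ÷ 5 beats/chord = 1.2 chords/bar.
E: 4 beats/bar ÷ 5 beats/chord = 0.8 chords/bar.
Fastest is B at 2.5 chords/bar.

Passage B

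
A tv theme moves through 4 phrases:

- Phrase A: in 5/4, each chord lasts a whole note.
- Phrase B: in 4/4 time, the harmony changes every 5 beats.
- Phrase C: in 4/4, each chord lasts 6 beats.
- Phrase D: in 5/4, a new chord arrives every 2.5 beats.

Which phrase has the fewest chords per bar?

Phrase C

A: 5 beats/bar ÷ 4 beats/chord = 1.25 chords/bar.
B: 4 beats/bar ÷ 5 beats/chord = 0.8 chords/bar.
C: 4 beats/bar ÷ 6 beats/chord = 2/3 chords/bar.
D: 5 beats/bar ÷ 2.5 beats/chord = 2 chords/bar.
Slowest is C at 2/3 chords/bar.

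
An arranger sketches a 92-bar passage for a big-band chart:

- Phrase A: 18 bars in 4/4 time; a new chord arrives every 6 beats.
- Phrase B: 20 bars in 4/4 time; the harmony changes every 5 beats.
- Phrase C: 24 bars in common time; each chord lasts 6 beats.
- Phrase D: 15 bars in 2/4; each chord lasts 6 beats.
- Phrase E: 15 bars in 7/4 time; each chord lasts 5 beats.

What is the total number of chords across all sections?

A has 72 beats and chords last 6 each, so 12 chords.
B has 80 beats and chords last 5 each, so 16 chords.
C has 96 beats and chords last 6 each, so 16 chords.
D has 30 beats and chords last 6 each, so 5 chords.
E has 105 beats and chords last 5 each, so 21 chords.
Total: 12 + 16 + 16 + 5 + 21 = 70.

70 chords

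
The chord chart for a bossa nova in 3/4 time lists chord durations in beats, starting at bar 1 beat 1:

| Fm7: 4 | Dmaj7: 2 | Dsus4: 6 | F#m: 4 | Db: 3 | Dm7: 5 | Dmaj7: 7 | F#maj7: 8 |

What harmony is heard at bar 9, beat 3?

Beat 3 of bar 9 is beat (9−1)×3 + 3 = 27 overall.
Running totals: Fm7 ends at 4, Dmaj7 ends at 6, Dsus4 ends at 12, F#m ends at 16, Db ends at 19, Dm7 ends at 24, Dmaj7 ends at 31.
Beat 27 falls within Dmaj7.

Dmaj7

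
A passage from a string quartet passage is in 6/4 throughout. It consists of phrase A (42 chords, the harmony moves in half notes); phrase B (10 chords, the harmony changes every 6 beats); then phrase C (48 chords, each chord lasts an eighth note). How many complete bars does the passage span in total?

28 bars

A: 42 × 2 = 84 beats = 14 bars.
B: 10 × 6 = 60 beats = 10 bars.
C: 48 × 0.5 = 24 beats = 4 bars.
Total: 14 + 10 + 4 = 28 bars.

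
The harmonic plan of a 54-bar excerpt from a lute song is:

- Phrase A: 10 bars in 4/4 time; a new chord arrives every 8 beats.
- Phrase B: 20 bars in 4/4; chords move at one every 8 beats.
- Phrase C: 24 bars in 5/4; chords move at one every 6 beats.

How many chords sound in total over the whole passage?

A: 10 bars × 4 beats = 40 beats; 8 beats/chord → 5 chords.
B: 20 bars × 4 beats = 80 beats; 8 beats/chord → 10 chords.
C: 24 bars × 5 beats = 120 beats; 6 beats/chord → 20 chords.
Total: 5 + 10 + 20 = 35.

35 chords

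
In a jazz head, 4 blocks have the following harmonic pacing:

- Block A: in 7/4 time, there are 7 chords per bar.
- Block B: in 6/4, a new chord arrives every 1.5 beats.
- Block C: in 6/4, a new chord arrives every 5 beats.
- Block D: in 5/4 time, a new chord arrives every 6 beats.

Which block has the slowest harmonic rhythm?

Block D

A: each chord is 1 beat in 7/4, so 7 per bar.
B: each chord is 1.5 beats in 6/4, so 4 per bar.
C: each chord is 5 beats in 6/4, so 1.2 per bar.
D: each chord is 6 beats in 5/4, so 5/6 per bar.
Slowest is D at 5/6 chords/bar.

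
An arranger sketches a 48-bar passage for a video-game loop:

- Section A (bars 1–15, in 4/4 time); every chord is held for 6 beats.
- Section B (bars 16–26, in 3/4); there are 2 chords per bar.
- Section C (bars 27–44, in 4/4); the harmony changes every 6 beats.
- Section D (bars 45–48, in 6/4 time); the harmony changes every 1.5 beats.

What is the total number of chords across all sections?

A: 15 bars × 4 beats = 60 beats; 6 beats/chord → 10 chords.
B: 11 bars × 3 beats = 33 beats; 1.5 beats/chord → 22 chords.
C: 18 bars × 4 beats = 72 beats; 6 beats/chord → 12 chords.
D: 4 bars × 6 beats = 24 beats; 1.5 beats/chord → 16 chords.
Total: 10 + 22 + 12 + 16 = 60.

60 chords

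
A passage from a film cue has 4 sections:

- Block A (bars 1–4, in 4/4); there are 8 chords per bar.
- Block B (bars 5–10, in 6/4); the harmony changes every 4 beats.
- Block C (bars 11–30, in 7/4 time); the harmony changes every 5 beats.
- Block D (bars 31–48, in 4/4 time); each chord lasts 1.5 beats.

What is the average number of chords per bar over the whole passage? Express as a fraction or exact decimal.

39/16 chords per bar

A: 4 bars of 4 beats is 16 beats; at 0.5 beats each that's 32 chords.
B: 6 bars of 6 beats is 36 beats; at 4 beats each that's 9 chords.
C: 20 bars of 7 beats is 140 beats; at 5 beats each that's 28 chords.
D: 18 bars of 4 beats is 72 beats; at 1.5 beats each that's 48 chords.
Overall: 117 chords over 48 bars → 117/48 = 39/16 chords per bar.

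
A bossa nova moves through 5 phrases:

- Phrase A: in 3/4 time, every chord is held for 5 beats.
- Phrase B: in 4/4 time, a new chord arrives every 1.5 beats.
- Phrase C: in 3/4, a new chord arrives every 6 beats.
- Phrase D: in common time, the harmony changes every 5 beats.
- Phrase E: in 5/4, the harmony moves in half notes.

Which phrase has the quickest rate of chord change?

Phrase B

A: 3/5 = 0.6 chords/bar.
B: 4/1.5 = 8/3 chords/bar.
C: 3/6 = 0.5 chords/bar.
D: 4/5 = 0.8 chords/bar.
E: 5/2 = 2.5 chords/bar.
Fastest is B at 8/3 chords/bar.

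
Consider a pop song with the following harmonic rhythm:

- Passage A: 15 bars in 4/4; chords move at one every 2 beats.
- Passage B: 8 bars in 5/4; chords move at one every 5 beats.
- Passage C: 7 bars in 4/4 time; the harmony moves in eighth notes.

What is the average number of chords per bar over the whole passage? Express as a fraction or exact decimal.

A: 15 bars of 4 beats is 60 beats; at 2 beats each that's 30 chords.
B: 8 bars of 5 beats is 40 beats; at 5 beats each that's 8 chords.
C: 7 bars of 4 beats is 28 beats; at 0.5 beats each that's 56 chords.
Overall: 94 chords over 30 bars → 94/30 = 47/15 chords per bar.

47/15 chords per bar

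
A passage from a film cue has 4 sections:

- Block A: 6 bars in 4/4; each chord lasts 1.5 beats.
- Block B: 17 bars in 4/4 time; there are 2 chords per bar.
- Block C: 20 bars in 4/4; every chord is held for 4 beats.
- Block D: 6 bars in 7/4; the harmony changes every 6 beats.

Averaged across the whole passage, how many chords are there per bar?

A: 6 × 4 = 24 beats ÷ 1.5 = 16 chords.
B: 17 × 4 = 68 beats ÷ 2 = 34 chords.
C: 20 × 4 = 80 beats ÷ 4 = 20 chords.
D: 6 × 7 = 42 beats ÷ 6 = 7 chords.
Overall: 77 chords over 49 bars → 77/49 = 11/7 chords per bar.

11/7 chords per bar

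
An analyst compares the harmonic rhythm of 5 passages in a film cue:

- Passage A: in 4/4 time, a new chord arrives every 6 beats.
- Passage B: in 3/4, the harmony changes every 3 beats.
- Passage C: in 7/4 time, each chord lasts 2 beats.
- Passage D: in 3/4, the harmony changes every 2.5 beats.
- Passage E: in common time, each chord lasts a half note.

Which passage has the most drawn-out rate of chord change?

Passage A

A: each chord is 6 beats in 4/4, so 2/3 per bar.
B: each chord is 3 beats in 3/4, so 1 per bar.
C: each chord is 2 beats in 7/4, so 3.5 per bar.
D: each chord is 2.5 beats in 3/4, so 1.2 per bar.
E: each chord is 2 beats in 4/4, so 2 per bar.
Slowest is A at 2/3 chords/bar.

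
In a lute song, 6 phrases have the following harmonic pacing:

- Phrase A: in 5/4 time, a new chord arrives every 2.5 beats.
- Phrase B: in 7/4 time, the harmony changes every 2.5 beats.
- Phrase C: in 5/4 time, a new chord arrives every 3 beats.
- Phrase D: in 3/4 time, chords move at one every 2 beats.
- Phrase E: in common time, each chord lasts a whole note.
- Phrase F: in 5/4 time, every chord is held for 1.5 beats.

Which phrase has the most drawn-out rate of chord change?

A: 5 beats/bar ÷ 2.5 beats/chord = 2 chords/bar.
B: 7 beats/bar ÷ 2.5 beats/chord = 2.8 chords/bar.
C: 5 beats/bar ÷ 3 beats/chord = 5/3 chords/bar.
D: 3 beats/bar ÷ 2 beats/chord = 1.5 chords/bar.
E: 4 beats/bar ÷ 4 beats/chord = 1 chord/bar.
F: 5 beats/bar ÷ 1.5 beats/chord = 10/3 chords/bar.
Slowest is E at 1 chords/bar.

Phrase E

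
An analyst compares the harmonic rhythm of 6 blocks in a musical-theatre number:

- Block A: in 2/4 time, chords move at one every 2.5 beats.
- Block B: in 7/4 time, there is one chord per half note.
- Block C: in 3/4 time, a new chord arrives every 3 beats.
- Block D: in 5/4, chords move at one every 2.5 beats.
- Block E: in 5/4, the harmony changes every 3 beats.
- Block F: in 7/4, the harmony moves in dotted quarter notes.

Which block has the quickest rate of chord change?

Block F

A: 2/2.5 = 0.8 chords/bar.
B: 7/2 = 3.5 chords/bar.
C: 3/3 = 1 chord/bar.
D: 5/2.5 = 2 chords/bar.
E: 5/3 = 5/3 chords/bar.
F: 7/1.5 = 14/3 chords/bar.
Fastest is F at 14/3 chords/bar.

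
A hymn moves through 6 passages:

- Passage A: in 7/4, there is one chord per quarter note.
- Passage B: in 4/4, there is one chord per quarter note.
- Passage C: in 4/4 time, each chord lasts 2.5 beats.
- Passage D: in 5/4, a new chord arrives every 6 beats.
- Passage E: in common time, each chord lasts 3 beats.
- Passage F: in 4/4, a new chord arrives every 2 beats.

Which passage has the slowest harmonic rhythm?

Passage D

A: 7/1 = 7 chords/bar.
B: 4/1 = 4 chords/bar.
C: 4/2.5 = 1.6 chords/bar.
D: 5/6 = 5/6 chords/bar.
E: 4/3 = 4/3 chords/bar.
F: 4/2 = 2 chords/bar.
Slowest is D at 5/6 chords/bar.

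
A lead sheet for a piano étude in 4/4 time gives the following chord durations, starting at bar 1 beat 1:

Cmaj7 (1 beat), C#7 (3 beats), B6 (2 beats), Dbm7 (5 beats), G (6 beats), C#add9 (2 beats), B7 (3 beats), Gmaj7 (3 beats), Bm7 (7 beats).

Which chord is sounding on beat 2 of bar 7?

Bm7

Beat 2 of bar 7 is beat (7−1)×4 + 2 = 26 overall.
Running totals: Cmaj7 ends at 1, C#7 ends at 4, B6 ends at 6, Dbm7 ends at 11, G ends at 17, C#add9 ends at 19, B7 ends at 22, Gmaj7 ends at 25, Bm7 ends at 32.
Beat 26 falls within Bm7.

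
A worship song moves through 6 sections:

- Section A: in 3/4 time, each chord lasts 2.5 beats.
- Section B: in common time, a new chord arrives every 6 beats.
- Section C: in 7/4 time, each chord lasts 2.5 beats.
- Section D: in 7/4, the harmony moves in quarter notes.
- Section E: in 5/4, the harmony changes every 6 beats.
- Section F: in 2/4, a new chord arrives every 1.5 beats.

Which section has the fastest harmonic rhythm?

Section D

A: each chord is 2.5 beats in 3/4, so 1.2 per bar.
B: each chord is 6 beats in 4/4, so 2/3 per bar.
C: each chord is 2.5 beats in 7/4, so 2.8 per bar.
D: each chord is 1 beat in 7/4, so 7 per bar.
E: each chord is 6 beats in 5/4, so 5/6 per bar.
F: each chord is 1.5 beats in 2/4, so 4/3 per bar.
Fastest is D at 7 chords/bar.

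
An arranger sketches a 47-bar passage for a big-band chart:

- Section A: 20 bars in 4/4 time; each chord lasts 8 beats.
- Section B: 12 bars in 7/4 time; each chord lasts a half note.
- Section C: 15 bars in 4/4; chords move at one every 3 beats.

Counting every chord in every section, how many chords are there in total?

72 chords

A: 20·4 = 80 beats, 80/8 = 10 chords.
B: 12·7 = 84 beats, 84/2 = 42 chords.
C: 15·4 = 60 beats, 60/3 = 20 chords.
Total: 10 + 42 + 20 = 72.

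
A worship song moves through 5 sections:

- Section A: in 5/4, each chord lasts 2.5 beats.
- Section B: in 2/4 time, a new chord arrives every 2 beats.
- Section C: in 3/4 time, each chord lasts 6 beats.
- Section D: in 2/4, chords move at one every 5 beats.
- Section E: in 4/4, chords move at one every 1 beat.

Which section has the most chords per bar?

Section E

A: each chord is 2.5 beats in 5/4, so 2 per bar.
B: each chord is 2 beats in 2/4, so 1 per bar.
C: each chord is 6 beats in 3/4, so 0.5 per bar.
D: each chord is 5 beats in 2/4, so 0.4 per bar.
E: each chord is 1 beat in 4/4, so 4 per bar.
Fastest is E at 4 chords/bar.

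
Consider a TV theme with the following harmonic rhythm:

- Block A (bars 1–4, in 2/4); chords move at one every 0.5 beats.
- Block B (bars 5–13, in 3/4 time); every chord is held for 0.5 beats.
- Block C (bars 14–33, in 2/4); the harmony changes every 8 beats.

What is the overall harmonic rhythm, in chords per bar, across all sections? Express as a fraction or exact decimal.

A: 4 bars of 2 beats is 8 beats; at 0.5 beats each that's 16 chords.
B: 9 bars of 3 beats is 27 beats; at 0.5 beats each that's 54 chords.
C: 20 bars of 2 beats is 40 beats; at 8 beats each that's 5 chords.
Overall: 75 chords over 33 bars → 75/33 = 25/11 chords per bar.

25/11 chords per bar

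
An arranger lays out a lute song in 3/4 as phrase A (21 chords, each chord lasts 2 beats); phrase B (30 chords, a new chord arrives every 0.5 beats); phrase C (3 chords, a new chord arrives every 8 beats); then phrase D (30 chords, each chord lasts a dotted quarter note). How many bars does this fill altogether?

A: 21 × 2 = 42 beats = 14 bars.
B: 30 × 0.5 = 15 beats = 5 bars.
C: 3 × 8 = 24 beats = 8 bars.
D: 30 × 1.5 = 45 beats = 15 bars.
Total: 14 + 5 + 8 + 15 = 42 bars.

42 bars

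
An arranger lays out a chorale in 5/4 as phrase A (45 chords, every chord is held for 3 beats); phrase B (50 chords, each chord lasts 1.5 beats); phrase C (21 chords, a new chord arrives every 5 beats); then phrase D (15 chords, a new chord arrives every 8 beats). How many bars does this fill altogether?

A: 45 × 3 = 135 beats = 27 bars.
B: 50 × 1.5 = 75 beats = 15 bars.
C: 21 × 5 = 105 beats = 21 bars.
D: 15 × 8 = 120 beats = 24 bars.
Total: 27 + 15 + 21 + 24 = 87 bars.

87 bars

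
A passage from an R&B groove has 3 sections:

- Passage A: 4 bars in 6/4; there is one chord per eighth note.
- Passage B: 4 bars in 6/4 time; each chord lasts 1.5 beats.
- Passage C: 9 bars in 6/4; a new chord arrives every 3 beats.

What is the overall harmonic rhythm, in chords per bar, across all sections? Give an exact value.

82/17 chords per bar

A: 4 bars of 6 beats is 24 beats; at 0.5 beats each that's 48 chords.
B: 4 bars of 6 beats is 24 beats; at 1.5 beats each that's 16 chords.
C: 9 bars of 6 beats is 54 beats; at 3 beats each that's 18 chords.
Overall: 82 chords over 17 bars → 82/17 = 82/17 chords per bar.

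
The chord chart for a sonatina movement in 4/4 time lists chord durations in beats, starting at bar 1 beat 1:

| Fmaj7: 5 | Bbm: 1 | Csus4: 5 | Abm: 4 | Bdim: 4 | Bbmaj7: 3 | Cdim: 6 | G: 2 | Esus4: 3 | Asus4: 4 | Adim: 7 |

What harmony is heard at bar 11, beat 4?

Adim

Beat 4 of bar 11 is beat (11−1)×4 + 4 = 44 overall.
Running totals: Fmaj7 ends at 5, Bbm ends at 6, Csus4 ends at 11, Abm ends at 15, Bdim ends at 19, Bbmaj7 ends at 22, Cdim ends at 28, G ends at 30, Esus4 ends at 33, Asus4 ends at 37, Adim ends at 44.
Beat 44 falls within Adim.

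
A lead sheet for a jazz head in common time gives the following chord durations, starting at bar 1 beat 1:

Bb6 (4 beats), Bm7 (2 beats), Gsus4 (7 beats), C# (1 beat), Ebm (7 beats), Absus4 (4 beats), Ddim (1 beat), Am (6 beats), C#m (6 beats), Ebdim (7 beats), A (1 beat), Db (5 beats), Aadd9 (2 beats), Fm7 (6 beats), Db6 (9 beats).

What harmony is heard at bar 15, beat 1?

Fm7

Beat 1 of bar 15 is beat (15−1)×4 + 1 = 57 overall.
Running totals: Bb6 ends at 4, Bm7 ends at 6, Gsus4 ends at 13, C# ends at 14, Ebm ends at 21, Absus4 ends at 25, Ddim ends at 26, Am ends at 32, C#m ends at 38, Ebdim ends at 45, A ends at 46, Db ends at 51, Aadd9 ends at 53, Fm7 ends at 59.
Beat 57 falls within Fm7.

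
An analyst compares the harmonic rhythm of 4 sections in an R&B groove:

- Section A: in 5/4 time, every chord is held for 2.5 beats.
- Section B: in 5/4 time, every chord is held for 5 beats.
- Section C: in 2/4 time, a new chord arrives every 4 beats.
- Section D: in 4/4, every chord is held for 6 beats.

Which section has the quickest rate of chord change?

A: 5/2.5 = 2 chords/bar.
B: 5/5 = 1 chord/bar.
C: 2/4 = 0.5 chords/bar.
D: 4/6 = 2/3 chords/bar.
Fastest is A at 2 chords/bar.

Section A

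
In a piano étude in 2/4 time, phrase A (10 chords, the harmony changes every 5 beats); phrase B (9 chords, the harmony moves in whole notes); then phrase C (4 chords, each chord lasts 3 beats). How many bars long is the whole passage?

49 bars

A: 10 × 5 = 50 beats = 25 bars.
B: 9 × 4 = 36 beats = 18 bars.
C: 4 × 3 = 12 beats = 6 bars.
Total: 25 + 18 + 6 = 49 bars.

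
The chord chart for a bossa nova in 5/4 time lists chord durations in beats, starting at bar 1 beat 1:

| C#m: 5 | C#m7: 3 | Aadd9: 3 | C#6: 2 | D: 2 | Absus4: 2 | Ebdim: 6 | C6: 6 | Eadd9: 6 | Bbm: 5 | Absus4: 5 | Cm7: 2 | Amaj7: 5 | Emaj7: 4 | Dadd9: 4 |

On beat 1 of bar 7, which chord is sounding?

Eadd9

Beat 1 of bar 7 is beat (7−1)×5 + 1 = 31 overall.
Running totals: C#m ends at 5, C#m7 ends at 8, Aadd9 ends at 11, C#6 ends at 13, D ends at 15, Absus4 ends at 17, Ebdim ends at 23, C6 ends at 29, Eadd9 ends at 35.
Beat 31 falls within Eadd9.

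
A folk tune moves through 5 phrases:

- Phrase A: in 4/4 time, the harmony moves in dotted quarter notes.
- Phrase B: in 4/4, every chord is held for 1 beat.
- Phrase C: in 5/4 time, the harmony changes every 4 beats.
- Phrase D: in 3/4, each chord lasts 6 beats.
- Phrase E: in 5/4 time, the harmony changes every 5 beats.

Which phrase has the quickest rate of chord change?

A: 4/1.5 = 8/3 chords/bar.
B: 4/1 = 4 chords/bar.
C: 5/4 = 1.25 chords/bar.
D: 3/6 = 0.5 chords/bar.
E: 5/5 = 1 chord/bar.
Fastest is B at 4 chords/bar.

Phrase B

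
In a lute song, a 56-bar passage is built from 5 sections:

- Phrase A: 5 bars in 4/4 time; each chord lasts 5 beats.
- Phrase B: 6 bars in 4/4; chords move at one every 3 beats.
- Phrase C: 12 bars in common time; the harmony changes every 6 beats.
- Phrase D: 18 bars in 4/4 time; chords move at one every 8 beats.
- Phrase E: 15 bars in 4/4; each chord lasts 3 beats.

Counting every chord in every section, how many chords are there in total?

49 chords

A: 5·4 = 20 beats, 20/5 = 4 chords.
B: 6·4 = 24 beats, 24/3 = 8 chords.
C: 12·4 = 48 beats, 48/6 = 8 chords.
D: 18·4 = 72 beats, 72/8 = 9 chords.
E: 15·4 = 60 beats, 60/3 = 20 chords.
Total: 4 + 8 + 8 + 9 + 20 = 49.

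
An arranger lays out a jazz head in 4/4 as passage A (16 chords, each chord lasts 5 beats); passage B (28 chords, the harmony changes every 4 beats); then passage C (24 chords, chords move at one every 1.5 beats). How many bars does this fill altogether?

A: 16 × 5 = 80 beats = 20 bars.
B: 28 × 4 = 112 beats = 28 bars.
C: 24 × 1.5 = 36 beats = 9 bars.
Total: 20 + 28 + 9 = 57 bars.

57 bars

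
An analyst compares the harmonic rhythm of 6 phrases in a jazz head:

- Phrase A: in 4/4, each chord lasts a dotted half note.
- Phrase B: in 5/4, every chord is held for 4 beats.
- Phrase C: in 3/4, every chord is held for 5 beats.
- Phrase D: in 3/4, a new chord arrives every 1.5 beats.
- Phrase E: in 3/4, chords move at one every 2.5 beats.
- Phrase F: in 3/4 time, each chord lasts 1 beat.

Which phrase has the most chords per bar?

Phrase F

A: each chord is 3 beats in 4/4, so 4/3 per bar.
B: each chord is 4 beats in 5/4, so 1.25 per bar.
C: each chord is 5 beats in 3/4, so 0.6 per bar.
D: each chord is 1.5 beats in 3/4, so 2 per bar.
E: each chord is 2.5 beats in 3/4, so 1.2 per bar.
F: each chord is 1 beat in 3/4, so 3 per bar.
Fastest is F at 3 chords/bar.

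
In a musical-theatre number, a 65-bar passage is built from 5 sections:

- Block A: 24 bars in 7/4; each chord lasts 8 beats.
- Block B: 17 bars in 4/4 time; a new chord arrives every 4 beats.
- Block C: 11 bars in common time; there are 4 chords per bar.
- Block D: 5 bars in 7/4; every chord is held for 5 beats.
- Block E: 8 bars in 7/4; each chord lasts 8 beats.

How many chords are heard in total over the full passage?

A: 24 bars × 7 beats = 168 beats; 8 beats/chord → 21 chords.
B: 17 bars × 4 beats = 68 beats; 4 beats/chord → 17 chords.
C: 11 bars × 4 beats = 44 beats; 1 beat/chord → 44 chords.
D: 5 bars × 7 beats = 35 beats; 5 beats/chord → 7 chords.
E: 8 bars × 7 beats = 56 beats; 8 beats/chord → 7 chords.
Total: 21 + 17 + 44 + 7 + 7 = 96.

96 chords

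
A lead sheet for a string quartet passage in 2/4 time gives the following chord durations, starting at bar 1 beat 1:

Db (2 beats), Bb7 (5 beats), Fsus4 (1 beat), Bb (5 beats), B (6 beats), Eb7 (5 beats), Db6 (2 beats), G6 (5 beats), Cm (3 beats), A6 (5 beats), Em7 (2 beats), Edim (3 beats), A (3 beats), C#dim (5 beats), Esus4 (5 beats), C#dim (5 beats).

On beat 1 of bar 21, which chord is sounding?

Em7

Beat 1 of bar 21 is beat (21−1)×2 + 1 = 41 overall.
Running totals: Db ends at 2, Bb7 ends at 7, Fsus4 ends at 8, Bb ends at 13, B ends at 19, Eb7 ends at 24, Db6 ends at 26, G6 ends at 31, Cm ends at 34, A6 ends at 39, Em7 ends at 41.
Beat 41 falls within Em7.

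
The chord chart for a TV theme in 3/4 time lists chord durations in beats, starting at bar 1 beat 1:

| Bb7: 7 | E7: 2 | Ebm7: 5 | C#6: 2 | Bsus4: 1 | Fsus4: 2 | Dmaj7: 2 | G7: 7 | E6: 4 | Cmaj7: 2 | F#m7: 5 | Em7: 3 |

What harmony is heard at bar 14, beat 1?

Beat 1 of bar 14 is beat (14−1)×3 + 1 = 40 overall.
Running totals: Bb7 ends at 7, E7 ends at 9, Ebm7 ends at 14, C#6 ends at 16, Bsus4 ends at 17, Fsus4 ends at 19, Dmaj7 ends at 21, G7 ends at 28, E6 ends at 32, Cmaj7 ends at 34, F#m7 ends at 39, Em7 ends at 42.
Beat 40 falls within Em7.

Em7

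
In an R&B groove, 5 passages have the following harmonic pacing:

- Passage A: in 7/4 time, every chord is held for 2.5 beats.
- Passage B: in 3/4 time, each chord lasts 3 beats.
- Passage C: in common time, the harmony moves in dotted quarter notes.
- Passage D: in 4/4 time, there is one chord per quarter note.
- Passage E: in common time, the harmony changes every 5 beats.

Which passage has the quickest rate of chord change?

A: 7/2.5 = 2.8 chords/bar.
B: 3/3 = 1 chord/bar.
C: 4/1.5 = 8/3 chords/bar.
D: 4/1 = 4 chords/bar.
E: 4/5 = 0.8 chords/bar.
Fastest is D at 4 chords/bar.

Passage D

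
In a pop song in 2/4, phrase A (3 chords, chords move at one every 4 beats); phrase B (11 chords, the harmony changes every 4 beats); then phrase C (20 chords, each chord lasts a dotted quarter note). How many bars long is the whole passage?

A: 3 × 4 = 12 beats = 6 bars.
B: 11 × 4 = 44 beats = 22 bars.
C: 20 × 1.5 = 30 beats = 15 bars.
Total: 6 + 22 + 15 = 43 bars.

43 bars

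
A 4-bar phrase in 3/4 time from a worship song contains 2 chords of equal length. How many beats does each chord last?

4 bars × 3 beats/bar = 12 beats total.
12 beats ÷ 2 chords = 6 beats per chord.

6 beats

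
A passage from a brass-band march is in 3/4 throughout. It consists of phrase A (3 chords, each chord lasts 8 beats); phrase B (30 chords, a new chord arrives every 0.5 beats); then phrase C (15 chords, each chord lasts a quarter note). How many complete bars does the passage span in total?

18 bars

A: 3 × 8 = 24 beats = 8 bars.
B: 30 × 0.5 = 15 beats = 5 bars.
C: 15 × 1 = 15 beats = 5 bars.
Total: 8 + 5 + 5 = 18 bars.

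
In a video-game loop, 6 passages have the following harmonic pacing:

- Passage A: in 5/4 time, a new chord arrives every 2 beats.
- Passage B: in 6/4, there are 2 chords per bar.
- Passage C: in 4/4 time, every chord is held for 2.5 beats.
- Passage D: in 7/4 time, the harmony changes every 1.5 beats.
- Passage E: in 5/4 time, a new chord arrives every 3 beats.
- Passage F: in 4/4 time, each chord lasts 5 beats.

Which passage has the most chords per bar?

Passage D

A: 5 beats/bar ÷ 2 beats/chord = 2.5 chords/bar.
B: 6 beats/bar ÷ 3 beats/chord = 2 chords/bar.
C: 4 beats/bar ÷ 2.5 beats/chord = 1.6 chords/bar.
D: 7 beats/bar ÷ 1.5 beats/chord = 14/3 chords/bar.
E: 5 beats/bar ÷ 3 beats/chord = 5/3 chords/bar.
F: 4 beats/bar ÷ 5 beats/chord = 0.8 chords/bar.
Fastest is D at 14/3 chords/bar.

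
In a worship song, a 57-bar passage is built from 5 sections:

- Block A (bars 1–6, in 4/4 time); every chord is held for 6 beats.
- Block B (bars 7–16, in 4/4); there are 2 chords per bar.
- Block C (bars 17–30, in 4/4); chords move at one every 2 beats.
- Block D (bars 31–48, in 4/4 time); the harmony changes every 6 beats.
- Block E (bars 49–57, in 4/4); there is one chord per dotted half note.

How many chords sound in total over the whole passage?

A: 6 bars × 4 beats = 24 beats; 6 beats/chord → 4 chords.
B: 10 bars × 4 beats = 40 beats; 2 beats/chord → 20 chords.
C: 14 bars × 4 beats = 56 beats; 2 beats/chord → 28 chords.
D: 18 bars × 4 beats = 72 beats; 6 beats/chord → 12 chords.
E: 9 bars × 4 beats = 36 beats; 3 beats/chord → 12 chords.
Total: 4 + 20 + 28 + 12 + 12 = 76.

76 chords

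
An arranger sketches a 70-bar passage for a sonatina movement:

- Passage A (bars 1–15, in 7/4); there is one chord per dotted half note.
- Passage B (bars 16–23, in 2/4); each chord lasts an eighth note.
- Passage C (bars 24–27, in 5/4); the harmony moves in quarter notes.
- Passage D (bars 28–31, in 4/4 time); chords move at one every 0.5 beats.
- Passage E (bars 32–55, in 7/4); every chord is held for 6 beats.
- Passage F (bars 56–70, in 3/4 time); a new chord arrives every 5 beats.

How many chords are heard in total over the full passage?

A: 15·7 = 105 beats, 105/3 = 35 chords.
B: 8·2 = 16 beats, 16/0.5 = 32 chords.
C: 4·5 = 20 beats, 20/1 = 20 chords.
D: 4·4 = 16 beats, 16/0.5 = 32 chords.
E: 24·7 = 168 beats, 168/6 = 28 chords.
F: 15·3 = 45 beats, 45/5 = 9 chords.
Total: 35 + 32 + 20 + 32 + 28 + 9 = 156.

156 chords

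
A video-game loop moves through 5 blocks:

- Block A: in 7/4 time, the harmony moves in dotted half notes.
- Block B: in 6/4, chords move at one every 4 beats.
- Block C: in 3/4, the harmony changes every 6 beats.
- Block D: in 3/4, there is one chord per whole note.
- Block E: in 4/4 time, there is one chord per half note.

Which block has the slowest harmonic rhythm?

Block C

A: each chord is 3 beats in 7/4, so 7/3 per bar.
B: each chord is 4 beats in 6/4, so 1.5 per bar.
C: each chord is 6 beats in 3/4, so 0.5 per bar.
D: each chord is 4 beats in 3/4, so 0.75 per bar.
E: each chord is 2 beats in 4/4, so 2 per bar.
Slowest is C at 0.5 chords/bar.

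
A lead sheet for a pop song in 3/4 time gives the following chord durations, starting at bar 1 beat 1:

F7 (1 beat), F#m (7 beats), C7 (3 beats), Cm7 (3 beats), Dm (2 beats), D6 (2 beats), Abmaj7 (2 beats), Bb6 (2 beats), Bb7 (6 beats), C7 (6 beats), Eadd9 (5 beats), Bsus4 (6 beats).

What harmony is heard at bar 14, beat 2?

Bsus4

Beat 2 of bar 14 is beat (14−1)×3 + 2 = 41 overall.
Running totals: F7 ends at 1, F#m ends at 8, C7 ends at 11, Cm7 ends at 14, Dm ends at 16, D6 ends at 18, Abmaj7 ends at 20, Bb6 ends at 22, Bb7 ends at 28, C7 ends at 34, Eadd9 ends at 39, Bsus4 ends at 45.
Beat 41 falls within Bsus4.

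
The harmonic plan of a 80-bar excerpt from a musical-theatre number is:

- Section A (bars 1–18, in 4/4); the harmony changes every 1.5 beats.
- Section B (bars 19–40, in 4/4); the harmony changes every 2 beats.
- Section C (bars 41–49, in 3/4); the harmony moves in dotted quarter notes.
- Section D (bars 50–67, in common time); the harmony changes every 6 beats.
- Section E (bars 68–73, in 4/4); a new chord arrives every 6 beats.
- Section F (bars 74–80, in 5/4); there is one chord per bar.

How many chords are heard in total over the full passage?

A has 72 beats and chords last 1.5 each, so 48 chords.
B has 88 beats and chords last 2 each, so 44 chords.
C has 27 beats and chords last 1.5 each, so 18 chords.
D has 72 beats and chords last 6 each, so 12 chords.
E has 24 beats and chords last 6 each, so 4 chords.
F has 35 beats and chords last 5 each, so 7 chords.
Total: 48 + 44 + 18 + 12 + 4 + 7 = 133.

133 chords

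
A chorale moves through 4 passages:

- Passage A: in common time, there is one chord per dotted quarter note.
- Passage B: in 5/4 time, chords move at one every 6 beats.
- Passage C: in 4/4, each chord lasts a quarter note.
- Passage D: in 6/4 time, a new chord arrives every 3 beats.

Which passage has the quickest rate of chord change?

Passage C

A: 4 beats/bar ÷ 1.5 beats/chord = 8/3 chords/bar.
B: 5 beats/bar ÷ 6 beats/chord = 5/6 chords/bar.
C: 4 beats/bar ÷ 1 beat/chord = 4 chords/bar.
D: 6 beats/bar ÷ 3 beats/chord = 2 chords/bar.
Fastest is C at 4 chords/bar.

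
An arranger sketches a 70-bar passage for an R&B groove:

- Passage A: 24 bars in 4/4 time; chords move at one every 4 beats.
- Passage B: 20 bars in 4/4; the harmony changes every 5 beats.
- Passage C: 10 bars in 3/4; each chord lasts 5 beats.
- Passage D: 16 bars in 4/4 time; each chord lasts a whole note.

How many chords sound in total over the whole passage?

A: 24·4 = 96 beats, 96/4 = 24 chords.
B: 20·4 = 80 beats, 80/5 = 16 chords.
C: 10·3 = 30 beats, 30/5 = 6 chords.
D: 16·4 = 64 beats, 64/4 = 16 chords.
Total: 24 + 16 + 6 + 16 = 62.

62 chords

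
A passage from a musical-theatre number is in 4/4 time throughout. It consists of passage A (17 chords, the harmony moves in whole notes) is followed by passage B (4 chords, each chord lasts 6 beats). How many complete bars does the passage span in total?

A: 17 × 4 = 68 beats = 17 bars.
B: 4 × 6 = 24 beats = 6 bars.
Total: 17 + 6 = 23 bars.

23 bars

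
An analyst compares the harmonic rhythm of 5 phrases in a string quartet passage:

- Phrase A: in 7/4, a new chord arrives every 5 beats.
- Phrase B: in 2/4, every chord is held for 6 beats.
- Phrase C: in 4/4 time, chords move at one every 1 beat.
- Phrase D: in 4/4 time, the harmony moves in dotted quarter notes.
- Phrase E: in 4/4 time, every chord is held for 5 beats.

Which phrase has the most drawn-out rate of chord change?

A: 7 beats/bar ÷ 5 beats/chord = 1.4 chords/bar.
B: 2 beats/bar ÷ 6 beats/chord = 1/3 chords/bar.
C: 4 beats/bar ÷ 1 beat/chord = 4 chords/bar.
D: 4 beats/bar ÷ 1.5 beats/chord = 8/3 chords/bar.
E: 4 beats/bar ÷ 5 beats/chord = 0.8 chords/bar.
Slowest is B at 1/3 chords/bar.

Phrase B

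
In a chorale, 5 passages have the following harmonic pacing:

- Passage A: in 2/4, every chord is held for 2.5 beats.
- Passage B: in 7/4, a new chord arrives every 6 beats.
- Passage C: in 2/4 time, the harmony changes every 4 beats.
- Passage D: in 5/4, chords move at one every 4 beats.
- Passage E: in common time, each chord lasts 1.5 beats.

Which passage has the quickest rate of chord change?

A: 2 beats/bar ÷ 2.5 beats/chord = 0.8 chords/bar.
B: 7 beats/bar ÷ 6 beats/chord = 7/6 chords/bar.
C: 2 beats/bar ÷ 4 beats/chord = 0.5 chords/bar.
D: 5 beats/bar ÷ 4 beats/chord = 1.25 chords/bar.
E: 4 beats/bar ÷ 1.5 beats/chord = 8/3 chords/bar.
Fastest is E at 8/3 chords/bar.

Passage E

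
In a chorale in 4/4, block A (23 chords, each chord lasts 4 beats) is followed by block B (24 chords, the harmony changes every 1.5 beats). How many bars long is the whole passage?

A: 23 × 4 = 92 beats = 23 bars.
B: 24 × 1.5 = 36 beats = 9 bars.
Total: 23 + 9 = 32 bars.

32 bars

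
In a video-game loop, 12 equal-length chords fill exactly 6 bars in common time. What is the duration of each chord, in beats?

2 beats

6 bars × 4 beats/bar = 24 beats total.
24 beats ÷ 12 chords = 2 beats per chord.
(That is a half note.)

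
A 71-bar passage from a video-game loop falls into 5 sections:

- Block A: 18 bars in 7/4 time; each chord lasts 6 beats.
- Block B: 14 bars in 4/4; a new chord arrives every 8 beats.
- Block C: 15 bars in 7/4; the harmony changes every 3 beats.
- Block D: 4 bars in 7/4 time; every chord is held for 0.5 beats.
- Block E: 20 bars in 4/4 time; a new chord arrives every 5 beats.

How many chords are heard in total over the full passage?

135 chords

A has 126 beats and chords last 6 each, so 21 chords.
B has 56 beats and chords last 8 each, so 7 chords.
C has 105 beats and chords last 3 each, so 35 chords.
D has 28 beats and chords last 0.5 each, so 56 chords.
E has 80 beats and chords last 5 each, so 16 chords.
Total: 21 + 7 + 35 + 56 + 16 = 135.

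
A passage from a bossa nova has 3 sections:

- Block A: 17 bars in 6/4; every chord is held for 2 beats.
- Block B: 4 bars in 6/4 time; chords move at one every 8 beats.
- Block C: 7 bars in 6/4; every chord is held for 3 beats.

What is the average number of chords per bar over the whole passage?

17/7 chords per bar

A: 17 bars of 6 beats is 102 beats; at 2 beats each that's 51 chords.
B: 4 bars of 6 beats is 24 beats; at 8 beats each that's 3 chords.
C: 7 bars of 6 beats is 42 beats; at 3 beats each that's 14 chords.
Overall: 68 chords over 28 bars → 68/28 = 17/7 chords per bar.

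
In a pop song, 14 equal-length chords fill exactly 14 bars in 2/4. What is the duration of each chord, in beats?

2 beats

14 bars × 2 beats/bar = 28 beats total.
28 beats ÷ 14 chords = 2 beats per chord.
(That is a half note.)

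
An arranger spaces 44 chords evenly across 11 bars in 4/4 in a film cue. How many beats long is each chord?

11 bars × 4 beats/bar = 44 beats total.
44 beats ÷ 44 chords = 1 beats per chord.
(That is a quarter note.)

1 beat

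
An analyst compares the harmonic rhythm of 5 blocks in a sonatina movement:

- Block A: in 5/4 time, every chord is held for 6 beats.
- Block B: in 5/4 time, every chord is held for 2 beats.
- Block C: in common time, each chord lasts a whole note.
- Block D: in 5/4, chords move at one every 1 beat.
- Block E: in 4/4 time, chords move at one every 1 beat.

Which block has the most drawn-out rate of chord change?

Block A

A: 5/6 = 5/6 chords/bar.
B: 5/2 = 2.5 chords/bar.
C: 4/4 = 1 chord/bar.
D: 5/1 = 5 chords/bar.
E: 4/1 = 4 chords/bar.
Slowest is A at 5/6 chords/bar.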